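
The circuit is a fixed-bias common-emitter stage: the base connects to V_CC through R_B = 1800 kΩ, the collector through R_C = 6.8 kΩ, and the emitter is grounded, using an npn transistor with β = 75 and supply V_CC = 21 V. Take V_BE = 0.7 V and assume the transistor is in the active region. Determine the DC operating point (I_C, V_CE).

Base loop: V_CC = I_B·R_B + V_BE, so I_B = (21 − 0.7)/1800 kΩ = 0.0113 mA.
In the active region I_C = β·I_B = 75 × 0.0113 = 0.846 mA.
Collector loop: V_CE = V_CC − I_C·R_C = 21 − 0.846×6.8 = 15.2 V.
Since V_CE = 15.2 V > V_CE(sat) ≈ 0.2 V, the transistor is in the active region as assumed.

I_C ≈ 0.85 mA, V_CE ≈ 15 V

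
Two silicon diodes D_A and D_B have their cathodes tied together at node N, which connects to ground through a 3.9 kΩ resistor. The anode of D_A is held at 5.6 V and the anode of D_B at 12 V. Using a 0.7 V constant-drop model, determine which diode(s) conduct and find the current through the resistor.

Assume both conduct. Then node N would need to be at both 5.6−0.7 = 4.9 V and 12−0.7 = 11.3 V, which is impossible.
Assume only D_B conducts: V_N = 12 − 0.7 = 11.3 V, so I_R = 11.3/3.9 = 2.9 mA.
Check D_A: its anode-to-cathode voltage is 5.6 − 11.3 = -5.7 V < 0.7 V, so it is off. The assumption is consistent.

Only D_B conducts; I_R ≈ 2.9 mA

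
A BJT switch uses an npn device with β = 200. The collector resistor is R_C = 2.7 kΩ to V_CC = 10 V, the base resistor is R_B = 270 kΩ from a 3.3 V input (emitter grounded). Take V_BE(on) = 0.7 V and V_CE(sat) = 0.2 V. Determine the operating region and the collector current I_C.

Assume active. Base-emitter loop: I_B = (V_BB − V_BE)/R_B = (3.3 − 0.7)/270 = 0.00963 mA.
I_C = β·I_B = 200×0.00963 = 1.93 mA.
V_CE = V_CC − I_C·R_C = 10 − 1.93×2.7 = 4.8 V > V_CE(sat), so the active-region assumption holds.

active; I_C ≈ 1.9 mA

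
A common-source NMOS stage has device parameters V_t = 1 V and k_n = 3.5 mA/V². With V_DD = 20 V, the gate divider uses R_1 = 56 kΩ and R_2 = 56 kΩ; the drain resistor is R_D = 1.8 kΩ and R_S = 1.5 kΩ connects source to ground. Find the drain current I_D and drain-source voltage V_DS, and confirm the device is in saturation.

V_G = V_DD·R_2/(R_1+R_2) = 20×56/112 = 10 V.
Assume saturation: I_D = (k_n/2)(V_GS − V_t)² with V_GS = V_G − I_D·R_S = 10 − 1.5·I_D.
Substituting gives 3.94·I_D² − 48.2·I_D + 142 = 0, with roots I_D = 4.89 or 7.37 mA.
The root I_D = 7.37 mA gives V_GS = -1.05 V ≤ V_t, so take I_D = 4.89 mA.
Then V_GS = 2.67 V and V_DS = V_DD − I_D(R_D+R_S) = 20 − 4.89×3.3 = 3.88 V.
Saturation requires V_DS ≥ V_GS − V_t = 1.67 V; 3.88 ≥ 1.67 ✓.

I_D ≈ 4.9 mA, V_DS ≈ 3.9 V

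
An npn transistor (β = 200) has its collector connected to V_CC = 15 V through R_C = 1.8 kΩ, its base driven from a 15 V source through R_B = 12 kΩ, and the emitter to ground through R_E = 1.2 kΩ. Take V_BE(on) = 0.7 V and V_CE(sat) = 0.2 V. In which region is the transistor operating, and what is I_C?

Assume active: I_B = (15 − 0.7)/(12 + 201×1.2) = 0.0565 mA, I_C = β·I_B = 11.3 mA.
Then V_CE = 15 − 11.3×1.8 − 11.4×1.2 = -19 V < 0.2 V — the active assumption fails.
Re-solve with V_CE = 0.2 V. KCL at the emitter: V_E/R_E = (V_BB−0.7−V_E)/R_B + (V_CC−0.2−V_E)/R_C, giving V_E = 6.39 V.
I_C = (V_CC − 0.2 − V_E)/R_C = (14.8 − 6.39)/1.8 = 4.67 mA.
Check: I_B = (14.3 − 6.39)/12 = 0.659 mA, and β·I_B = 132 mA > I_C, confirming saturation.

saturation; I_C ≈ 4.7 mA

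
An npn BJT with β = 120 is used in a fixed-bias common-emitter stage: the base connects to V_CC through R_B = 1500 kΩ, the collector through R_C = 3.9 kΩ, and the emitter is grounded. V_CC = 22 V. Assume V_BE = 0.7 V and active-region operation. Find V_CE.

V_CE ≈ 15 V

Base loop: V_CC = I_B·R_B + V_BE, so I_B = (22 − 0.7)/1500 kΩ = 0.0142 mA.
In the active region I_C = β·I_B = 120 × 0.0142 = 1.7 mA.
Collector loop: V_CE = V_CC − I_C·R_C = 22 − 1.7×3.9 = 15.4 V.
Since V_CE = 15.4 V > V_CE(sat) ≈ 0.2 V, the transistor is in the active region as assumed.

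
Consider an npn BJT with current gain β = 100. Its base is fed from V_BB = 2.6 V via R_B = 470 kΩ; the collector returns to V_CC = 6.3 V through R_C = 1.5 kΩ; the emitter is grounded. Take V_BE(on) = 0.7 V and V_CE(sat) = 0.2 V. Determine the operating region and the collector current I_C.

Assume active. Base-emitter loop: I_B = (V_BB − V_BE)/R_B = (2.6 − 0.7)/470 = 0.00404 mA.
I_C = β·I_B = 100×0.00404 = 0.404 mA.
V_CE = V_CC − I_C·R_C = 6.3 − 0.404×1.5 = 5.69 V > V_CE(sat), so the active-region assumption holds.

active; I_C ≈ 0.4 mA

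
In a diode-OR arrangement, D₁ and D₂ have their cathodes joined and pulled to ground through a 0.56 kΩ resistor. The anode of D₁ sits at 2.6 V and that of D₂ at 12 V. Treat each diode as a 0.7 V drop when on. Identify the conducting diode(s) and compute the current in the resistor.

Only D₂ conducts; I_R ≈ 20 mA

Assume both conduct. Then node N would need to be at both 2.6−0.7 = 1.9 V and 12−0.7 = 11.3 V, which is impossible.
Assume only D₂ conducts: V_N = 12 − 0.7 = 11.3 V, so I_R = 11.3/0.56 = 20.2 mA.
Check D₁: its anode-to-cathode voltage is 2.6 − 11.3 = -8.7 V < 0.7 V, so it is off. The assumption is consistent.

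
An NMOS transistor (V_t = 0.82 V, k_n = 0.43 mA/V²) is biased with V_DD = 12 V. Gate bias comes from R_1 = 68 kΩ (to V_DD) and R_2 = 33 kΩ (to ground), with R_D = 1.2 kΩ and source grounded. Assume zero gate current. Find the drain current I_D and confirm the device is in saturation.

I_D ≈ 2.1 mA

V_G = V_DD·R_2/(R_1+R_2) = 12×33/101 = 3.92 V. With the source grounded, V_GS = V_G = 3.92 V.
Assume saturation: I_D = (k_n/2)(V_GS − V_t)² = (0.43/2)×(3.92 − 0.82)² = 0.215×3.1² = 2.07 mA.
V_DS = V_DD − I_D·R_D = 12 − 2.07×1.2 = 9.52 V.
Saturation requires V_DS ≥ V_GS − V_t = 3.1 V; 9.52 ≥ 3.1 ✓.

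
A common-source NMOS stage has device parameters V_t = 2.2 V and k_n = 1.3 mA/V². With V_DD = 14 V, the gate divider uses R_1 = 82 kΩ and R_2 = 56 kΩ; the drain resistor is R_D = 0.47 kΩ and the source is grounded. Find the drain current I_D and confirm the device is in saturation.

I_D ≈ 7.9 mA

V_G = V_DD·R_2/(R_1+R_2) = 14×56/138 = 5.68 V. With the source grounded, V_GS = V_G = 5.68 V.
Assume saturation: I_D = (k_n/2)(V_GS − V_t)² = (1.3/2)×(5.68 − 2.2)² = 0.65×3.48² = 7.88 mA.
V_DS = V_DD − I_D·R_D = 14 − 7.88×0.47 = 10.3 V.
Saturation requires V_DS ≥ V_GS − V_t = 3.48 V; 10.3 ≥ 3.48 ✓.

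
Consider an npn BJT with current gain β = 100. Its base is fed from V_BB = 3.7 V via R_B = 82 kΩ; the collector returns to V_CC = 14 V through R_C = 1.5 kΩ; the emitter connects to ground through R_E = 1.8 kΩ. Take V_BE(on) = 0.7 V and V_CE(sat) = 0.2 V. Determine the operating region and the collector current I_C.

Assume active. Base-emitter loop: I_B = (V_BB − V_BE)/(R_B + (β+1)R_E) = (3.7 − 0.7)/(82 + 101×1.8) = 0.0114 mA.
I_C = β·I_B = 100×0.0114 = 1.14 mA.
V_CE = V_CC − I_C·R_C − I_E·R_E = 14 − 1.14×1.5 − 1.15×1.8 = 10.2 V > V_CE(sat), so the active-region assumption holds.

active; I_C ≈ 1.1 mA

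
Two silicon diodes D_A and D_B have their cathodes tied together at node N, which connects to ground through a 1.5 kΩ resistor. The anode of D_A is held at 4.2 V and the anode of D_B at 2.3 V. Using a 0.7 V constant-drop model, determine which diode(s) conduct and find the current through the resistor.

Assume both conduct. Then node N would need to be at both 4.2−0.7 = 3.5 V and 2.3−0.7 = 1.6 V, which is impossible.
Assume only D_A conducts: V_N = 4.2 − 0.7 = 3.5 V, so I_R = 3.5/1.5 = 2.33 mA.
Check D_B: its anode-to-cathode voltage is 2.3 − 3.5 = -1.2 V < 0.7 V, so it is off. The assumption is consistent.

Only D_A conducts; I_R ≈ 2.3 mA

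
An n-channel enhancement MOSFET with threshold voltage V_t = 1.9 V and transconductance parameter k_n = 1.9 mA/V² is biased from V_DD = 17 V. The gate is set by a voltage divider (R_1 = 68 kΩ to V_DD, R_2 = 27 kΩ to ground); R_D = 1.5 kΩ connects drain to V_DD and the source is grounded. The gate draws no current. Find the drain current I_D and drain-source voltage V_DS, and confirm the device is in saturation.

V_G = V_DD·R_2/(R_1+R_2) = 17×27/95 = 4.83 V. With the source grounded, V_GS = V_G = 4.83 V.
Assume saturation: I_D = (k_n/2)(V_GS − V_t)² = (1.9/2)×(4.83 − 1.9)² = 0.95×2.93² = 8.16 mA.
V_DS = V_DD − I_D·R_D = 17 − 8.16×1.5 = 4.75 V.
Saturation requires V_DS ≥ V_GS − V_t = 2.93 V; 4.75 ≥ 2.93 ✓.

I_D ≈ 8.2 mA, V_DS ≈ 4.8 V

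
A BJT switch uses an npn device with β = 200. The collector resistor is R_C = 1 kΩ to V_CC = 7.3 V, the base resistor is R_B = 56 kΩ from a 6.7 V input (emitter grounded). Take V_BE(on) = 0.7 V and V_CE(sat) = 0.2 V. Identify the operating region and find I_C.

saturation; I_C ≈ 7.1 mA

Assume active: I_B = (6.7 − 0.7)/56 = 0.107 mA, giving I_C = β·I_B = 21.4 mA.
But then V_CE = 7.3 − 21.4×1 = -14.1 V < V_CE(sat) = 0.2 V — impossible in the active region.
So the transistor is saturated. With V_CE = 0.2 V, I_C = (V_CC − 0.2)/R_C = 7.1/1 = 7.1 mA.
Check: β·I_B = 21.4 mA > I_C = 7.1 mA, confirming saturation.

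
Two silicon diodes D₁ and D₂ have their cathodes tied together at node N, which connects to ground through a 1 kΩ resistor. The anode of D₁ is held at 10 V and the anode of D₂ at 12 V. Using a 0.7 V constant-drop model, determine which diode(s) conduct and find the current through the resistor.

Assume both conduct. Then node N would need to be at both 10−0.7 = 9.3 V and 12−0.7 = 11.3 V, which is impossible.
Assume only D₂ conducts: V_N = 12 − 0.7 = 11.3 V, so I_R = 11.3/1 = 11.3 mA.
Check D₁: its anode-to-cathode voltage is 10 − 11.3 = -1.3 V < 0.7 V, so it is off. The assumption is consistent.

Only D₂ conducts; I_R ≈ 11 mA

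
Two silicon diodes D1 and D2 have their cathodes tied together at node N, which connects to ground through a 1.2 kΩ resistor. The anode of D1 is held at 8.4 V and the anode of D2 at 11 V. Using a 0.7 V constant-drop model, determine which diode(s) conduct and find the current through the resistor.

Only D2 conducts; I_R ≈ 8.6 mA

Assume both conduct. Then node N would need to be at both 8.4−0.7 = 7.7 V and 11−0.7 = 10.3 V, which is impossible.
Assume only D2 conducts: V_N = 11 − 0.7 = 10.3 V, so I_R = 10.3/1.2 = 8.58 mA.
Check D1: its anode-to-cathode voltage is 8.4 − 10.3 = -1.9 V < 0.7 V, so it is off. The assumption is consistent.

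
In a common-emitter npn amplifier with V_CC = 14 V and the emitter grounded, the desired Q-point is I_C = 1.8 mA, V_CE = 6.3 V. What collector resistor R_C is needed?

Collector loop: V_CC = I_C·R_C + V_CE.
R_C = (V_CC − V_CE)/I_C = (14 − 6.3)/1.8 = 4.28 kΩ.

R_C ≈ 4.3 kΩ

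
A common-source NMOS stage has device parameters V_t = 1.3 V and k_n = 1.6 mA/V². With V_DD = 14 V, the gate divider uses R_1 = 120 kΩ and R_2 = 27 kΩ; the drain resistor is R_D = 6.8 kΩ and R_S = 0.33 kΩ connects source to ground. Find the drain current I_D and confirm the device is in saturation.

I_D ≈ 0.81 mA

V_G = V_DD·R_2/(R_1+R_2) = 14×27/147 = 2.57 V.
Assume saturation: I_D = (k_n/2)(V_GS − V_t)² with V_GS = V_G − I_D·R_S = 2.57 − 0.33·I_D.
Substituting gives 0.0871·I_D² − 1.67·I_D + 1.29 = 0, with roots I_D = 0.808 or 18.4 mA.
The root I_D = 18.4 mA gives V_GS = -3.49 V ≤ V_t, so take I_D = 0.808 mA.
Then V_GS = 2.3 V and V_DS = V_DD − I_D(R_D+R_S) = 14 − 0.808×7.13 = 8.24 V.
Saturation requires V_DS ≥ V_GS − V_t = 1 V; 8.24 ≥ 1 ✓.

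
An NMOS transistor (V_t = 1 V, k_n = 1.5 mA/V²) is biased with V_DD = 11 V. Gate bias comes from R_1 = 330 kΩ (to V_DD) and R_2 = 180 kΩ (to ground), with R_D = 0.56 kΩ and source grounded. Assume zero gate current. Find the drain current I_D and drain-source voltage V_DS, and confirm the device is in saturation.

I_D ≈ 6.2 mA, V_DS ≈ 7.5 V

V_G = V_DD·R_2/(R_1+R_2) = 11×180/510 = 3.88 V. With the source grounded, V_GS = V_G = 3.88 V.
Assume saturation: I_D = (k_n/2)(V_GS − V_t)² = (1.5/2)×(3.88 − 1)² = 0.75×2.88² = 6.23 mA.
V_DS = V_DD − I_D·R_D = 11 − 6.23×0.56 = 7.51 V.
Saturation requires V_DS ≥ V_GS − V_t = 2.88 V; 7.51 ≥ 2.88 ✓.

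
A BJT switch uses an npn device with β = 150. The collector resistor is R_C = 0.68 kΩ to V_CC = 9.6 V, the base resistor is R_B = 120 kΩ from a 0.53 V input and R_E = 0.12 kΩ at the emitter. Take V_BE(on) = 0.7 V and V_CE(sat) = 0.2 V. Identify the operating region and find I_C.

V_BB = 0.53 V ≤ V_BE(on) = 0.7 V, so the base-emitter junction is not forward biased.
The transistor is in cutoff: I_B = I_C = 0.

cutoff; I_C ≈ 0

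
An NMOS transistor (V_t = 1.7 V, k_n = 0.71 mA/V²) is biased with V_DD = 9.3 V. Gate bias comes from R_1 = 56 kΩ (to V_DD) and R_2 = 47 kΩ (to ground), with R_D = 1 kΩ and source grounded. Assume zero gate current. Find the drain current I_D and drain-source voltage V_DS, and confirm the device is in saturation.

I_D ≈ 2.3 mA, V_DS ≈ 7 V

V_G = V_DD·R_2/(R_1+R_2) = 9.3×47/103 = 4.24 V. With the source grounded, V_GS = V_G = 4.24 V.
Assume saturation: I_D = (k_n/2)(V_GS − V_t)² = (0.71/2)×(4.24 − 1.7)² = 0.355×2.54² = 2.3 mA.
V_DS = V_DD − I_D·R_D = 9.3 − 2.3×1 = 7 V.
Saturation requires V_DS ≥ V_GS − V_t = 2.54 V; 7 ≥ 2.54 ✓.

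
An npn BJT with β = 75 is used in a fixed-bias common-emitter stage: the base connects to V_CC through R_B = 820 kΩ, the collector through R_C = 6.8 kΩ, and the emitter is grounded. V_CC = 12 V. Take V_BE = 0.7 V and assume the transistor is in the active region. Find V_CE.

Base loop: V_CC = I_B·R_B + V_BE, so I_B = (12 − 0.7)/820 kΩ = 0.0138 mA.
In the active region I_C = β·I_B = 75 × 0.0138 = 1.03 mA.
Collector loop: V_CE = V_CC − I_C·R_C = 12 − 1.03×6.8 = 4.97 V.
Since V_CE = 4.97 V > V_CE(sat) ≈ 0.2 V, the transistor is in the active region as assumed.

V_CE ≈ 5 V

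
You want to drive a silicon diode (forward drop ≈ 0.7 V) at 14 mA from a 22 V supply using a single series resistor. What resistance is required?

The resistor drops V_S − V_D = 22 − 0.7 = 21.3 V at 14 mA.
R = 21.3 V / 14 mA = 1.52 kΩ.

R ≈ 1.5 kΩ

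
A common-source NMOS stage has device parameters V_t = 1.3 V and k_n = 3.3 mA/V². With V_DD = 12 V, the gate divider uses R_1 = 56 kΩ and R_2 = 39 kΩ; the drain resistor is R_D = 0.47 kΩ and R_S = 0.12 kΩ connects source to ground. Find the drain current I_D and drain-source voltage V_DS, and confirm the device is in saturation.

I_D ≈ 9.9 mA, V_DS ≈ 6.2 V

V_G = V_DD·R_2/(R_1+R_2) = 12×39/95 = 4.93 V.
Assume saturation: I_D = (k_n/2)(V_GS − V_t)² with V_GS = V_G − I_D·R_S = 4.93 − 0.12·I_D.
Substituting gives 0.0238·I_D² − 2.44·I_D + 21.7 = 0, with roots I_D = 9.85 or 92.7 mA.
The root I_D = 92.7 mA gives V_GS = -6.19 V ≤ V_t, so take I_D = 9.85 mA.
Then V_GS = 3.74 V and V_DS = V_DD − I_D(R_D+R_S) = 12 − 9.85×0.59 = 6.19 V.
Saturation requires V_DS ≥ V_GS − V_t = 2.44 V; 6.19 ≥ 2.44 ✓.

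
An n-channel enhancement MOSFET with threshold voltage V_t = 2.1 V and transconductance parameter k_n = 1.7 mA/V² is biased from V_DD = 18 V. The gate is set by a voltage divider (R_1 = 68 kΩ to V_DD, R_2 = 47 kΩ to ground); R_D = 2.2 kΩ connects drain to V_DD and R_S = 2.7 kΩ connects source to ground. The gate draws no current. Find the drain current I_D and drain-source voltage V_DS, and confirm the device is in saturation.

V_G = V_DD·R_2/(R_1+R_2) = 18×47/115 = 7.36 V.
Assume saturation: I_D = (k_n/2)(V_GS − V_t)² with V_GS = V_G − I_D·R_S = 7.36 − 2.7·I_D.
Substituting gives 6.2·I_D² − 25.1·I_D + 23.5 = 0, with roots I_D = 1.46 or 2.59 mA.
The root I_D = 2.59 mA gives V_GS = 0.353 V ≤ V_t, so take I_D = 1.46 mA.
Then V_GS = 3.41 V and V_DS = V_DD − I_D(R_D+R_S) = 18 − 1.46×4.9 = 10.8 V.
Saturation requires V_DS ≥ V_GS − V_t = 1.31 V; 10.8 ≥ 1.31 ✓.

I_D ≈ 1.5 mA, V_DS ≈ 11 V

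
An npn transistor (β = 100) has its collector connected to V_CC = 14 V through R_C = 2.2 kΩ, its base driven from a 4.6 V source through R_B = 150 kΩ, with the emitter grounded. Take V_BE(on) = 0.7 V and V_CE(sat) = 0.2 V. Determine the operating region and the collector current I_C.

Assume active. Base-emitter loop: I_B = (V_BB − V_BE)/R_B = (4.6 − 0.7)/150 = 0.026 mA.
I_C = β·I_B = 100×0.026 = 2.6 mA.
V_CE = V_CC − I_C·R_C = 14 − 2.6×2.2 = 8.28 V > V_CE(sat), so the active-region assumption holds.

active; I_C ≈ 2.6 mA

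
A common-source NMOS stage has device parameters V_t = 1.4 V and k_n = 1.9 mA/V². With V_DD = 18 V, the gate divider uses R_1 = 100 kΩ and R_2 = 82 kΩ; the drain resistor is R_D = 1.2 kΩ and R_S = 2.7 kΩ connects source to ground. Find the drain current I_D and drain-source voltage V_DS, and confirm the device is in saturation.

V_G = V_DD·R_2/(R_1+R_2) = 18×82/182 = 8.11 V.
Assume saturation: I_D = (k_n/2)(V_GS − V_t)² with V_GS = V_G − I_D·R_S = 8.11 − 2.7·I_D.
Substituting gives 6.93·I_D² − 35.4·I_D + 42.8 = 0, with roots I_D = 1.95 or 3.16 mA.
The root I_D = 3.16 mA gives V_GS = -0.424 V ≤ V_t, so take I_D = 1.95 mA.
Then V_GS = 2.83 V and V_DS = V_DD − I_D(R_D+R_S) = 18 − 1.95×3.9 = 10.4 V.
Saturation requires V_DS ≥ V_GS − V_t = 1.43 V; 10.4 ≥ 1.43 ✓.

I_D ≈ 2 mA, V_DS ≈ 10 V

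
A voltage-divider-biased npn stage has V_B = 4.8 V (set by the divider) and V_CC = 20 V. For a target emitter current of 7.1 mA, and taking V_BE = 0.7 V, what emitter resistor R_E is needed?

V_E = V_B − V_BE = 4.8 − 0.7 = 4.1 V.
R_E = V_E / I_E = 4.1 / 7.1 = 0.577 kΩ.

R_E ≈ 0.58 kΩ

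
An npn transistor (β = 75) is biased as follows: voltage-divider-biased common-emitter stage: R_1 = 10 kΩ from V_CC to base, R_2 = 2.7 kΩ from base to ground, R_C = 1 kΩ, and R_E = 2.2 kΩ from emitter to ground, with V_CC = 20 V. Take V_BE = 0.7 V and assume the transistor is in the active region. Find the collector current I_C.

I_C ≈ 1.6 mA

Thevenize the base divider: V_Th = V_CC·R_2/(R_1+R_2) = 20×2.7/12.7 = 4.25 V, R_Th = R_1‖R_2 = 2.13 kΩ.
Base-emitter loop: V_Th = I_B·R_Th + V_BE + (β+1)I_B·R_E, so I_B = (4.25 − 0.7) / (2.13 + 76×2.2) = 0.021 mA.
I_C = β·I_B = 75×0.021 = 1.57 mA, and I_E = (β+1)I_B = 1.59 mA.
V_CE = V_CC − I_C·R_C − I_E·R_E = 20 − 1.57×1 − 1.59×2.2 = 14.9 V.
V_CE = 14.9 V > 0.2 V confirms active-region operation.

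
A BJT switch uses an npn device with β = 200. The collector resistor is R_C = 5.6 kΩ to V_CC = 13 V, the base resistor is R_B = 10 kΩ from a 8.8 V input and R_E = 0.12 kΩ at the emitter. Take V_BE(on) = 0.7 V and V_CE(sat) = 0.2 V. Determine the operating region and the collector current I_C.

saturation; I_C ≈ 2.2 mA

Assume active: I_B = (8.8 − 0.7)/(10 + 201×0.12) = 0.237 mA, I_C = β·I_B = 47.5 mA.
Then V_CE = 13 − 47.5×5.6 − 47.7×0.12 = -259 V < 0.2 V — the active assumption fails.
Re-solve with V_CE = 0.2 V. KCL at the emitter: V_E/R_E = (V_BB−0.7−V_E)/R_B + (V_CC−0.2−V_E)/R_C, giving V_E = 0.359 V.
I_C = (V_CC − 0.2 − V_E)/R_C = (12.8 − 0.359)/5.6 = 2.22 mA.
Check: I_B = (8.1 − 0.359)/10 = 0.774 mA, and β·I_B = 155 mA > I_C, confirming saturation.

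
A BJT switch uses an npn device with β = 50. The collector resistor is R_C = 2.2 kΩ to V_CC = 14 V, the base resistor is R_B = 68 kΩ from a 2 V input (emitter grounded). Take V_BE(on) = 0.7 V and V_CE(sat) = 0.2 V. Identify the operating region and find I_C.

Assume active. Base-emitter loop: I_B = (V_BB − V_BE)/R_B = (2 − 0.7)/68 = 0.0191 mA.
I_C = β·I_B = 50×0.0191 = 0.956 mA.
V_CE = V_CC − I_C·R_C = 14 − 0.956×2.2 = 11.9 V > V_CE(sat), so the active-region assumption holds.

active; I_C ≈ 0.96 mA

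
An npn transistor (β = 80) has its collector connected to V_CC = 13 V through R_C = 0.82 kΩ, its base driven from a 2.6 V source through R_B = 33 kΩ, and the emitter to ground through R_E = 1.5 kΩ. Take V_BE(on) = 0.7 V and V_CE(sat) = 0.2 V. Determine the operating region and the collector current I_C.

active; I_C ≈ 0.98 mA

Assume active. Base-emitter loop: I_B = (V_BB − V_BE)/(R_B + (β+1)R_E) = (2.6 − 0.7)/(33 + 81×1.5) = 0.0123 mA.
I_C = β·I_B = 80×0.0123 = 0.984 mA.
V_CE = V_CC − I_C·R_C − I_E·R_E = 13 − 0.984×0.82 − 0.996×1.5 = 10.7 V > V_CE(sat), so the active-region assumption holds.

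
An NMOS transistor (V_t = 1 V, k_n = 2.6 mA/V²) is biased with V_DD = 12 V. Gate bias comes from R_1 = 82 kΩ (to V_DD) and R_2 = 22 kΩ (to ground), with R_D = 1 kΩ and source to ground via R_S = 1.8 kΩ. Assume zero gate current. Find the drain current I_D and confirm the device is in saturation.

I_D ≈ 0.51 mA

V_G = V_DD·R_2/(R_1+R_2) = 12×22/104 = 2.54 V.
Assume saturation: I_D = (k_n/2)(V_GS − V_t)² with V_GS = V_G − I_D·R_S = 2.54 − 1.8·I_D.
Substituting gives 4.21·I_D² − 8.2·I_D + 3.08 = 0, with roots I_D = 0.508 or 1.44 mA.
The root I_D = 1.44 mA gives V_GS = -0.0522 V ≤ V_t, so take I_D = 0.508 mA.
Then V_GS = 1.62 V and V_DS = V_DD − I_D(R_D+R_S) = 12 − 0.508×2.8 = 10.6 V.
Saturation requires V_DS ≥ V_GS − V_t = 0.625 V; 10.6 ≥ 0.625 ✓.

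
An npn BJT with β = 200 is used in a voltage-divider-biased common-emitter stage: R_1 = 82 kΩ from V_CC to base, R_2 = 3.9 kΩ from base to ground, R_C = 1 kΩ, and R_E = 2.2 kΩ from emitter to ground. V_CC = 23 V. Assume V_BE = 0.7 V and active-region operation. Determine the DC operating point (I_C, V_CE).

Thevenize the base divider: V_Th = V_CC·R_2/(R_1+R_2) = 23×3.9/85.9 = 1.04 V, R_Th = R_1‖R_2 = 3.72 kΩ.
Base-emitter loop: V_Th = I_B·R_Th + V_BE + (β+1)I_B·R_E, so I_B = (1.04 − 0.7) / (3.72 + 201×2.2) = 0.000772 mA.
I_C = β·I_B = 200×0.000772 = 0.154 mA, and I_E = (β+1)I_B = 0.155 mA.
V_CE = V_CC − I_C·R_C − I_E·R_E = 23 − 0.154×1 − 0.155×2.2 = 22.5 V.
V_CE = 22.5 V > 0.2 V confirms active-region operation.

I_C ≈ 0.15 mA, V_CE ≈ 23 V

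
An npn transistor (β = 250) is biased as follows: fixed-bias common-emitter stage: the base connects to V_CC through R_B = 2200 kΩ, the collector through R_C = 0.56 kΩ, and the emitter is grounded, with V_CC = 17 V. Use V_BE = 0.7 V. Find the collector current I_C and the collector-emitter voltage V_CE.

I_C ≈ 1.9 mA, V_CE ≈ 16 V

Base loop: V_CC = I_B·R_B + V_BE, so I_B = (17 − 0.7)/2200 kΩ = 0.00741 mA.
In the active region I_C = β·I_B = 250 × 0.00741 = 1.85 mA.
Collector loop: V_CE = V_CC − I_C·R_C = 17 − 1.85×0.56 = 16 V.
Since V_CE = 16 V > V_CE(sat) ≈ 0.2 V, the transistor is in the active region as assumed.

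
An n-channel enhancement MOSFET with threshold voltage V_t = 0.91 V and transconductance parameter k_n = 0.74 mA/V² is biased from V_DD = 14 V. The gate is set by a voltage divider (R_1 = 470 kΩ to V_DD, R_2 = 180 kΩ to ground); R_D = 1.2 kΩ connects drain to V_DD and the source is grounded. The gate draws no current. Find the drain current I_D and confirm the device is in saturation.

I_D ≈ 3.3 mA

V_G = V_DD·R_2/(R_1+R_2) = 14×180/650 = 3.88 V. With the source grounded, V_GS = V_G = 3.88 V.
Assume saturation: I_D = (k_n/2)(V_GS − V_t)² = (0.74/2)×(3.88 − 0.91)² = 0.37×2.97² = 3.26 mA.
V_DS = V_DD − I_D·R_D = 14 − 3.26×1.2 = 10.1 V.
Saturation requires V_DS ≥ V_GS − V_t = 2.97 V; 10.1 ≥ 2.97 ✓.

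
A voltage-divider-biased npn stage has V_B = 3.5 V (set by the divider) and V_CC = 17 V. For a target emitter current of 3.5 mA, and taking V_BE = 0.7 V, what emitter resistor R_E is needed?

R_E ≈ 0.8 kΩ

V_E = V_B − V_BE = 3.5 − 0.7 = 2.8 V.
R_E = V_E / I_E = 2.8 / 3.5 = 0.8 kΩ.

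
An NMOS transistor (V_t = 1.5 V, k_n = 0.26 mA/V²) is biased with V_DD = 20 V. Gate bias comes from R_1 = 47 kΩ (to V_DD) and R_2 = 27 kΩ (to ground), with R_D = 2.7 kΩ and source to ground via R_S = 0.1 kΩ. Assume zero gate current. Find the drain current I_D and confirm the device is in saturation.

V_G = V_DD·R_2/(R_1+R_2) = 20×27/74 = 7.3 V.
Assume saturation: I_D = (k_n/2)(V_GS − V_t)² with V_GS = V_G − I_D·R_S = 7.3 − 0.1·I_D.
Substituting gives 0.0013·I_D² − 1.15·I_D + 4.37 = 0, with roots I_D = 3.81 or 881 mA.
The root I_D = 881 mA gives V_GS = -80.8 V ≤ V_t, so take I_D = 3.81 mA.
Then V_GS = 6.92 V and V_DS = V_DD − I_D(R_D+R_S) = 20 − 3.81×2.8 = 9.32 V.
Saturation requires V_DS ≥ V_GS − V_t = 5.42 V; 9.32 ≥ 5.42 ✓.

I_D ≈ 3.8 mA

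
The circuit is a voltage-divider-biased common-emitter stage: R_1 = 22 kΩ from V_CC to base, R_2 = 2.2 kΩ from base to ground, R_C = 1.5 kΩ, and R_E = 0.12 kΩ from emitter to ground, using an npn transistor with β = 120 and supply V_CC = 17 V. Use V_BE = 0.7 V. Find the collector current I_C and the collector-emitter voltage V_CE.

Thevenize the base divider: V_Th = V_CC·R_2/(R_1+R_2) = 17×2.2/24.2 = 1.55 V, R_Th = R_1‖R_2 = 2 kΩ.
Base-emitter loop: V_Th = I_B·R_Th + V_BE + (β+1)I_B·R_E, so I_B = (1.55 − 0.7) / (2 + 121×0.12) = 0.0512 mA.
I_C = β·I_B = 120×0.0512 = 6.14 mA, and I_E = (β+1)I_B = 6.19 mA.
V_CE = V_CC − I_C·R_C − I_E·R_E = 17 − 6.14×1.5 − 6.19×0.12 = 7.04 V.
V_CE = 7.04 V > 0.2 V confirms active-region operation.

I_C ≈ 6.1 mA, V_CE ≈ 7 V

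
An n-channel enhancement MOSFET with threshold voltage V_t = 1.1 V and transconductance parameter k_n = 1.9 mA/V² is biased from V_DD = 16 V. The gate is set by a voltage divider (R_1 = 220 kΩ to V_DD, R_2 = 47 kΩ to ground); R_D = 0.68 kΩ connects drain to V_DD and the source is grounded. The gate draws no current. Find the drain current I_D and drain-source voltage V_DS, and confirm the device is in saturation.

I_D ≈ 2.8 mA, V_DS ≈ 14 V

V_G = V_DD·R_2/(R_1+R_2) = 16×47/267 = 2.82 V. With the source grounded, V_GS = V_G = 2.82 V.
Assume saturation: I_D = (k_n/2)(V_GS − V_t)² = (1.9/2)×(2.82 − 1.1)² = 0.95×1.72² = 2.8 mA.
V_DS = V_DD − I_D·R_D = 16 − 2.8×0.68 = 14.1 V.
Saturation requires V_DS ≥ V_GS − V_t = 1.72 V; 14.1 ≥ 1.72 ✓.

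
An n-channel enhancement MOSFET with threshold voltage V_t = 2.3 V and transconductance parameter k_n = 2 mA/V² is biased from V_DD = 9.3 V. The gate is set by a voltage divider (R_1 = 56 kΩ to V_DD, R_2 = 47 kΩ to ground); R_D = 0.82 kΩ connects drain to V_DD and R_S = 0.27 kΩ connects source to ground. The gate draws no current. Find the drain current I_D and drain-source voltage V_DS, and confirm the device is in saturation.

I_D ≈ 2 mA, V_DS ≈ 7.1 V

V_G = V_DD·R_2/(R_1+R_2) = 9.3×47/103 = 4.24 V.
Assume saturation: I_D = (k_n/2)(V_GS − V_t)² with V_GS = V_G − I_D·R_S = 4.24 − 0.27·I_D.
Substituting gives 0.0729·I_D² − 2.05·I_D + 3.78 = 0, with roots I_D = 1.98 or 26.1 mA.
The root I_D = 26.1 mA gives V_GS = -2.81 V ≤ V_t, so take I_D = 1.98 mA.
Then V_GS = 3.71 V and V_DS = V_DD − I_D(R_D+R_S) = 9.3 − 1.98×1.09 = 7.14 V.
Saturation requires V_DS ≥ V_GS − V_t = 1.41 V; 7.14 ≥ 1.41 ✓.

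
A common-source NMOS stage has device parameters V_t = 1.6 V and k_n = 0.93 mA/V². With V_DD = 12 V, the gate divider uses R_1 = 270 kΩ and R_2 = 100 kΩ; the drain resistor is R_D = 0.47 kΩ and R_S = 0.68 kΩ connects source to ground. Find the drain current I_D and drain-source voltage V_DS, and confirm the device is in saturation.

I_D ≈ 0.66 mA, V_DS ≈ 11 V

V_G = V_DD·R_2/(R_1+R_2) = 12×100/370 = 3.24 V.
Assume saturation: I_D = (k_n/2)(V_GS − V_t)² with V_GS = V_G − I_D·R_S = 3.24 − 0.68·I_D.
Substituting gives 0.215·I_D² − 2.04·I_D + 1.26 = 0, with roots I_D = 0.662 or 8.82 mA.
The root I_D = 8.82 mA gives V_GS = -2.76 V ≤ V_t, so take I_D = 0.662 mA.
Then V_GS = 2.79 V and V_DS = V_DD − I_D(R_D+R_S) = 12 − 0.662×1.15 = 11.2 V.
Saturation requires V_DS ≥ V_GS − V_t = 1.19 V; 11.2 ≥ 1.19 ✓.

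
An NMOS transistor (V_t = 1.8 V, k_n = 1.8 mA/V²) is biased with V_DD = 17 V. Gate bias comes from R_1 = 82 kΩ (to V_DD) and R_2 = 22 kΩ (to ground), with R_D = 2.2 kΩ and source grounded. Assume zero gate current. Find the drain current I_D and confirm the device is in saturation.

I_D ≈ 2.9 mA

V_G = V_DD·R_2/(R_1+R_2) = 17×22/104 = 3.6 V. With the source grounded, V_GS = V_G = 3.6 V.
Assume saturation: I_D = (k_n/2)(V_GS − V_t)² = (1.8/2)×(3.6 − 1.8)² = 0.9×1.8² = 2.9 mA.
V_DS = V_DD − I_D·R_D = 17 − 2.9×2.2 = 10.6 V.
Saturation requires V_DS ≥ V_GS − V_t = 1.8 V; 10.6 ≥ 1.8 ✓.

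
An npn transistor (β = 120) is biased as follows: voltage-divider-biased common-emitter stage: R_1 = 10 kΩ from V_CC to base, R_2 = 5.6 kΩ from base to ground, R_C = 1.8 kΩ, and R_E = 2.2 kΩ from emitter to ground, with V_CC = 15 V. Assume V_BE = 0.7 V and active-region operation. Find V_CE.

V_CE ≈ 6.6 V

Thevenize the base divider: V_Th = V_CC·R_2/(R_1+R_2) = 15×5.6/15.6 = 5.38 V, R_Th = R_1‖R_2 = 3.59 kΩ.
Base-emitter loop: V_Th = I_B·R_Th + V_BE + (β+1)I_B·R_E, so I_B = (5.38 − 0.7) / (3.59 + 121×2.2) = 0.0174 mA.
I_C = β·I_B = 120×0.0174 = 2.08 mA, and I_E = (β+1)I_B = 2.1 mA.
V_CE = V_CC − I_C·R_C − I_E·R_E = 15 − 2.08×1.8 − 2.1×2.2 = 6.63 V.
V_CE = 6.63 V > 0.2 V confirms active-region operation.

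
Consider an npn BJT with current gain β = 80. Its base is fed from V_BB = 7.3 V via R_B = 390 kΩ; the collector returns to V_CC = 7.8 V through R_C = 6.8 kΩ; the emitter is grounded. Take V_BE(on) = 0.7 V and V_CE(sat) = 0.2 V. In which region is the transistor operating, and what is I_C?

saturation; I_C ≈ 1.1 mA

Assume active: I_B = (7.3 − 0.7)/390 = 0.0169 mA, giving I_C = β·I_B = 1.35 mA.
But then V_CE = 7.8 − 1.35×6.8 = -1.41 V < V_CE(sat) = 0.2 V — impossible in the active region.
So the transistor is saturated. With V_CE = 0.2 V, I_C = (V_CC − 0.2)/R_C = 7.6/6.8 = 1.12 mA.
Check: β·I_B = 1.35 mA > I_C = 1.12 mA, confirming saturation.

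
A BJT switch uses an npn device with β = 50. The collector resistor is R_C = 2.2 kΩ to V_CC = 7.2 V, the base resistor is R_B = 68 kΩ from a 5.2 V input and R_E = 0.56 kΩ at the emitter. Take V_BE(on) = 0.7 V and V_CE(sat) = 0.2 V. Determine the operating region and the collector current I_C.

Assume active. Base-emitter loop: I_B = (V_BB − V_BE)/(R_B + (β+1)R_E) = (5.2 − 0.7)/(68 + 51×0.56) = 0.0466 mA.
I_C = β·I_B = 50×0.0466 = 2.33 mA.
V_CE = V_CC − I_C·R_C − I_E·R_E = 7.2 − 2.33×2.2 − 2.38×0.56 = 0.743 V > V_CE(sat), so the active-region assumption holds.

active; I_C ≈ 2.3 mA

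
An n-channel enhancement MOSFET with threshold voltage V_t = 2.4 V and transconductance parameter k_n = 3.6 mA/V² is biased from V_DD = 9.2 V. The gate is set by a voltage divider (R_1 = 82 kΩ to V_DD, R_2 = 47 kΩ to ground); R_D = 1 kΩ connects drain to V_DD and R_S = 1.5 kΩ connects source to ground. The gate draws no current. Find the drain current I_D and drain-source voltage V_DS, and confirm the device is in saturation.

I_D ≈ 0.34 mA, V_DS ≈ 8.3 V

V_G = V_DD·R_2/(R_1+R_2) = 9.2×47/129 = 3.35 V.
Assume saturation: I_D = (k_n/2)(V_GS − V_t)² with V_GS = V_G − I_D·R_S = 3.35 − 1.5·I_D.
Substituting gives 4.05·I_D² − 6.14·I_D + 1.63 = 0, with roots I_D = 0.343 or 1.17 mA.
The root I_D = 1.17 mA gives V_GS = 1.59 V ≤ V_t, so take I_D = 0.343 mA.
Then V_GS = 2.84 V and V_DS = V_DD − I_D(R_D+R_S) = 9.2 − 0.343×2.5 = 8.34 V.
Saturation requires V_DS ≥ V_GS − V_t = 0.437 V; 8.34 ≥ 0.437 ✓.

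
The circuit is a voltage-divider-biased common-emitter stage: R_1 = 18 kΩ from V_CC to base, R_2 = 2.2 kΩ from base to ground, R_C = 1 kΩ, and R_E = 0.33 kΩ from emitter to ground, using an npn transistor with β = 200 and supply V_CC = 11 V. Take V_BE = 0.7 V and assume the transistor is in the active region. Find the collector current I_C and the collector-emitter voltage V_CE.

Thevenize the base divider: V_Th = V_CC·R_2/(R_1+R_2) = 11×2.2/20.2 = 1.2 V, R_Th = R_1‖R_2 = 1.96 kΩ.
Base-emitter loop: V_Th = I_B·R_Th + V_BE + (β+1)I_B·R_E, so I_B = (1.2 − 0.7) / (1.96 + 201×0.33) = 0.00729 mA.
I_C = β·I_B = 200×0.00729 = 1.46 mA, and I_E = (β+1)I_B = 1.47 mA.
V_CE = V_CC − I_C·R_C − I_E·R_E = 11 − 1.46×1 − 1.47×0.33 = 9.06 V.
V_CE = 9.06 V > 0.2 V confirms active-region operation.

I_C ≈ 1.5 mA, V_CE ≈ 9.1 V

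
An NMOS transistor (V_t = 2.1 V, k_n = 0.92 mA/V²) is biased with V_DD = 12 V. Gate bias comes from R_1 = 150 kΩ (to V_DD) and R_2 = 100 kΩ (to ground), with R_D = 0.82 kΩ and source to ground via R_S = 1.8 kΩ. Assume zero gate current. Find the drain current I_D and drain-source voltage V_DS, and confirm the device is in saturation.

V_G = V_DD·R_2/(R_1+R_2) = 12×100/250 = 4.8 V.
Assume saturation: I_D = (k_n/2)(V_GS − V_t)² with V_GS = V_G − I_D·R_S = 4.8 − 1.8·I_D.
Substituting gives 1.49·I_D² − 5.47·I_D + 3.35 = 0, with roots I_D = 0.778 or 2.89 mA.
The root I_D = 2.89 mA gives V_GS = -0.408 V ≤ V_t, so take I_D = 0.778 mA.
Then V_GS = 3.4 V and V_DS = V_DD − I_D(R_D+R_S) = 12 − 0.778×2.62 = 9.96 V.
Saturation requires V_DS ≥ V_GS − V_t = 1.3 V; 9.96 ≥ 1.3 ✓.

I_D ≈ 0.78 mA, V_DS ≈ 10 V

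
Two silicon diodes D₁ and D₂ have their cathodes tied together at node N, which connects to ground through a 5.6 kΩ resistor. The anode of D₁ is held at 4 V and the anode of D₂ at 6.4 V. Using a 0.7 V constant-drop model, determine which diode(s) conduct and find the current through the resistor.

Only D₂ conducts; I_R ≈ 1 mA

Assume both conduct. Then node N would need to be at both 4−0.7 = 3.3 V and 6.4−0.7 = 5.7 V, which is impossible.
Assume only D₂ conducts: V_N = 6.4 − 0.7 = 5.7 V, so I_R = 5.7/5.6 = 1.02 mA.
Check D₁: its anode-to-cathode voltage is 4 − 5.7 = -1.7 V < 0.7 V, so it is off. The assumption is consistent.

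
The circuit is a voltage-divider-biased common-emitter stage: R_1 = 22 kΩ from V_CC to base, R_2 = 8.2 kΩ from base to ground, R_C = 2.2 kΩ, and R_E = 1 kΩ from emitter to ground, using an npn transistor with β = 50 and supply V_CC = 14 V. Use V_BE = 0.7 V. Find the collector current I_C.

I_C ≈ 2.7 mA

Thevenize the base divider: V_Th = V_CC·R_2/(R_1+R_2) = 14×8.2/30.2 = 3.8 V, R_Th = R_1‖R_2 = 5.97 kΩ.
Base-emitter loop: V_Th = I_B·R_Th + V_BE + (β+1)I_B·R_E, so I_B = (3.8 − 0.7) / (5.97 + 51×1) = 0.0544 mA.
I_C = β·I_B = 50×0.0544 = 2.72 mA, and I_E = (β+1)I_B = 2.78 mA.
V_CE = V_CC − I_C·R_C − I_E·R_E = 14 − 2.72×2.2 − 2.78×1 = 5.24 V.
V_CE = 5.24 V > 0.2 V confirms active-region operation.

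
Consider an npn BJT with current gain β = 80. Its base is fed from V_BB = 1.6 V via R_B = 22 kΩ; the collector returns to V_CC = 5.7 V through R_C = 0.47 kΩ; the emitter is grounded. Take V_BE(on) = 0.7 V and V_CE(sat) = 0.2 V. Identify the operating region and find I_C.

active; I_C ≈ 3.3 mA

Assume active. Base-emitter loop: I_B = (V_BB − V_BE)/R_B = (1.6 − 0.7)/22 = 0.0409 mA.
I_C = β·I_B = 80×0.0409 = 3.27 mA.
V_CE = V_CC − I_C·R_C = 5.7 − 3.27×0.47 = 4.16 V > V_CE(sat), so the active-region assumption holds.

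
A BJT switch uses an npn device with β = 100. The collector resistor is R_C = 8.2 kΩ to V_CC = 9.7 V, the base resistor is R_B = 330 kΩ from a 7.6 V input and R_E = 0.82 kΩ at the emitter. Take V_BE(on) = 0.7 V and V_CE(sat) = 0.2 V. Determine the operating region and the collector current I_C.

Assume active: I_B = (7.6 − 0.7)/(330 + 101×0.82) = 0.0167 mA, I_C = β·I_B = 1.67 mA.
Then V_CE = 9.7 − 1.67×8.2 − 1.69×0.82 = -5.39 V < 0.2 V — the active assumption fails.
Re-solve with V_CE = 0.2 V. KCL at the emitter: V_E/R_E = (V_BB−0.7−V_E)/R_B + (V_CC−0.2−V_E)/R_C, giving V_E = 0.877 V.
I_C = (V_CC − 0.2 − V_E)/R_C = (9.5 − 0.877)/8.2 = 1.05 mA.
Check: I_B = (6.9 − 0.877)/330 = 0.0183 mA, and β·I_B = 1.83 mA > I_C, confirming saturation.

saturation; I_C ≈ 1.1 mA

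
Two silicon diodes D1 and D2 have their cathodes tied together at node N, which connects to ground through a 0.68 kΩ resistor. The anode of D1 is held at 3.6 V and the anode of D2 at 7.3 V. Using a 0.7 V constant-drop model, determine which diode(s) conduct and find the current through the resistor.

Only D2 conducts; I_R ≈ 9.7 mA

Assume both conduct. Then node N would need to be at both 3.6−0.7 = 2.9 V and 7.3−0.7 = 6.6 V, which is impossible.
Assume only D2 conducts: V_N = 7.3 − 0.7 = 6.6 V, so I_R = 6.6/0.68 = 9.71 mA.
Check D1: its anode-to-cathode voltage is 3.6 − 6.6 = -3 V < 0.7 V, so it is off. The assumption is consistent.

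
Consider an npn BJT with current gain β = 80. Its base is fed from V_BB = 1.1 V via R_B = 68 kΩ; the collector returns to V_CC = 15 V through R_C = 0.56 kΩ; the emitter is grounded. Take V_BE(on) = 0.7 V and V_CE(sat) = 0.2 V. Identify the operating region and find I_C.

active; I_C ≈ 0.47 mA

Assume active. Base-emitter loop: I_B = (V_BB − V_BE)/R_B = (1.1 − 0.7)/68 = 0.00588 mA.
I_C = β·I_B = 80×0.00588 = 0.471 mA.
V_CE = V_CC − I_C·R_C = 15 − 0.471×0.56 = 14.7 V > V_CE(sat), so the active-region assumption holds.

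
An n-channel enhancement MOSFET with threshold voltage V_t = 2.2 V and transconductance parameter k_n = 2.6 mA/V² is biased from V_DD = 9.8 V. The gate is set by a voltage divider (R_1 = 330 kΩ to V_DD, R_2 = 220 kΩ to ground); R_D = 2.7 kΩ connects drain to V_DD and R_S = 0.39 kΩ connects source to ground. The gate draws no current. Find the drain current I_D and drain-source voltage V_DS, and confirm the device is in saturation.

V_G = V_DD·R_2/(R_1+R_2) = 9.8×220/550 = 3.92 V.
Assume saturation: I_D = (k_n/2)(V_GS − V_t)² with V_GS = V_G − I_D·R_S = 3.92 − 0.39·I_D.
Substituting gives 0.198·I_D² − 2.74·I_D + 3.85 = 0, with roots I_D = 1.58 or 12.3 mA.
The root I_D = 12.3 mA gives V_GS = -0.875 V ≤ V_t, so take I_D = 1.58 mA.
Then V_GS = 3.3 V and V_DS = V_DD − I_D(R_D+R_S) = 9.8 − 1.58×3.09 = 4.91 V.
Saturation requires V_DS ≥ V_GS − V_t = 1.1 V; 4.91 ≥ 1.1 ✓.

I_D ≈ 1.6 mA, V_DS ≈ 4.9 V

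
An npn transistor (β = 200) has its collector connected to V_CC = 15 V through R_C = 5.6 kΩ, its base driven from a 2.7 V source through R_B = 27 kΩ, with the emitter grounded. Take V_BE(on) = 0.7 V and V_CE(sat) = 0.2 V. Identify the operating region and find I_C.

saturation; I_C ≈ 2.6 mA

Assume active: I_B = (2.7 − 0.7)/27 = 0.0741 mA, giving I_C = β·I_B = 14.8 mA.
But then V_CE = 15 − 14.8×5.6 = -68 V < V_CE(sat) = 0.2 V — impossible in the active region.
So the transistor is saturated. With V_CE = 0.2 V, I_C = (V_CC − 0.2)/R_C = 14.8/5.6 = 2.64 mA.
Check: β·I_B = 14.8 mA > I_C = 2.64 mA, confirming saturation.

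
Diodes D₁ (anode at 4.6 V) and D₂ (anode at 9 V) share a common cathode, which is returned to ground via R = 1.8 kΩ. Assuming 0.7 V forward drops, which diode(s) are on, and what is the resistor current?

Only D₂ conducts; I_R ≈ 4.6 mA

Assume both conduct. Then node N would need to be at both 4.6−0.7 = 3.9 V and 9−0.7 = 8.3 V, which is impossible.
Assume only D₂ conducts: V_N = 9 − 0.7 = 8.3 V, so I_R = 8.3/1.8 = 4.61 mA.
Check D₁: its anode-to-cathode voltage is 4.6 − 8.3 = -3.7 V < 0.7 V, so it is off. The assumption is consistent.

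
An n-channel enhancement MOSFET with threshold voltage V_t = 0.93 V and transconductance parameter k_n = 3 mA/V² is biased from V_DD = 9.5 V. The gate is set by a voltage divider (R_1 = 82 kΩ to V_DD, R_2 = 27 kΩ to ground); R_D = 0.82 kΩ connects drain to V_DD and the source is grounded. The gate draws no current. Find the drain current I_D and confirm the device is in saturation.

I_D ≈ 3 mA

V_G = V_DD·R_2/(R_1+R_2) = 9.5×27/109 = 2.35 V. With the source grounded, V_GS = V_G = 2.35 V.
Assume saturation: I_D = (k_n/2)(V_GS − V_t)² = (3/2)×(2.35 − 0.93)² = 1.5×1.42² = 3.04 mA.
V_DS = V_DD − I_D·R_D = 9.5 − 3.04×0.82 = 7.01 V.
Saturation requires V_DS ≥ V_GS − V_t = 1.42 V; 7.01 ≥ 1.42 ✓.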